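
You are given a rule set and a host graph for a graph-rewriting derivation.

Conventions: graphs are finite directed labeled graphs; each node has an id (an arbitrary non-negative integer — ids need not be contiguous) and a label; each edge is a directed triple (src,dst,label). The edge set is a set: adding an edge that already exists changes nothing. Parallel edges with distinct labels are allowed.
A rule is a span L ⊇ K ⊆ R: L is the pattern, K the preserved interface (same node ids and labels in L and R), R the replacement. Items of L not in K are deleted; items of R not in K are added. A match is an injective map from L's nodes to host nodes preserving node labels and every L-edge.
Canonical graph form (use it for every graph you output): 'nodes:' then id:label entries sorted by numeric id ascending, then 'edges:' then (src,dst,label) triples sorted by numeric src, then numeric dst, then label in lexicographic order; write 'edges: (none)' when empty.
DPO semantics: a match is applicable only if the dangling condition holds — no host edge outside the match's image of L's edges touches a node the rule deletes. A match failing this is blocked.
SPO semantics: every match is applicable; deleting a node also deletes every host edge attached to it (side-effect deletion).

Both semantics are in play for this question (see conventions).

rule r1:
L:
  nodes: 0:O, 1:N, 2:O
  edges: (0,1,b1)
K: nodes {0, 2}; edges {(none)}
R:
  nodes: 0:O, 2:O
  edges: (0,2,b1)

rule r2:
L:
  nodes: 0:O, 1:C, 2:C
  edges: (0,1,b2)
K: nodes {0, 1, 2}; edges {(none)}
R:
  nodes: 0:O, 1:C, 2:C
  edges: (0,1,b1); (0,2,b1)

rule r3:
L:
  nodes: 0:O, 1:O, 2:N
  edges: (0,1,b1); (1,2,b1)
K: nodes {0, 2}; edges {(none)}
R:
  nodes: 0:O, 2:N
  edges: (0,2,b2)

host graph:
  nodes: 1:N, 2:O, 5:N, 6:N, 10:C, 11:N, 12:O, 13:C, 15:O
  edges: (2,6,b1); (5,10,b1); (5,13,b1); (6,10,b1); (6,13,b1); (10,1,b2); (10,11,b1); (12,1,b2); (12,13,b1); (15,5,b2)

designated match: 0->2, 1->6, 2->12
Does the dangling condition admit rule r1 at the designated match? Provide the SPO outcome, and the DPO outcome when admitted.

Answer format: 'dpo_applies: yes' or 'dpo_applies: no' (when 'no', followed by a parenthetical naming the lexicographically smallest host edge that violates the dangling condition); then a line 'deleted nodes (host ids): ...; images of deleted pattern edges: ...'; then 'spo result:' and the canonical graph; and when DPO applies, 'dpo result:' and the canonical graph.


dpo_applies: no
(the rule deletes node 6, which keeps host edge (6,10,b1) outside the match image — the dangling condition fails, DPO blocks; SPO proceeds and side-deletes such edges)
deleted nodes (host ids): 6; images of deleted pattern edges: (2,6,b1)
spo result:
nodes: 1:N, 2:O, 5:N, 10:C, 11:N, 12:O, 13:C, 15:O
edges: (2,12,b1); (5,10,b1); (5,13,b1); (10,1,b2); (10,11,b1); (12,1,b2); (12,13,b1); (15,5,b2)


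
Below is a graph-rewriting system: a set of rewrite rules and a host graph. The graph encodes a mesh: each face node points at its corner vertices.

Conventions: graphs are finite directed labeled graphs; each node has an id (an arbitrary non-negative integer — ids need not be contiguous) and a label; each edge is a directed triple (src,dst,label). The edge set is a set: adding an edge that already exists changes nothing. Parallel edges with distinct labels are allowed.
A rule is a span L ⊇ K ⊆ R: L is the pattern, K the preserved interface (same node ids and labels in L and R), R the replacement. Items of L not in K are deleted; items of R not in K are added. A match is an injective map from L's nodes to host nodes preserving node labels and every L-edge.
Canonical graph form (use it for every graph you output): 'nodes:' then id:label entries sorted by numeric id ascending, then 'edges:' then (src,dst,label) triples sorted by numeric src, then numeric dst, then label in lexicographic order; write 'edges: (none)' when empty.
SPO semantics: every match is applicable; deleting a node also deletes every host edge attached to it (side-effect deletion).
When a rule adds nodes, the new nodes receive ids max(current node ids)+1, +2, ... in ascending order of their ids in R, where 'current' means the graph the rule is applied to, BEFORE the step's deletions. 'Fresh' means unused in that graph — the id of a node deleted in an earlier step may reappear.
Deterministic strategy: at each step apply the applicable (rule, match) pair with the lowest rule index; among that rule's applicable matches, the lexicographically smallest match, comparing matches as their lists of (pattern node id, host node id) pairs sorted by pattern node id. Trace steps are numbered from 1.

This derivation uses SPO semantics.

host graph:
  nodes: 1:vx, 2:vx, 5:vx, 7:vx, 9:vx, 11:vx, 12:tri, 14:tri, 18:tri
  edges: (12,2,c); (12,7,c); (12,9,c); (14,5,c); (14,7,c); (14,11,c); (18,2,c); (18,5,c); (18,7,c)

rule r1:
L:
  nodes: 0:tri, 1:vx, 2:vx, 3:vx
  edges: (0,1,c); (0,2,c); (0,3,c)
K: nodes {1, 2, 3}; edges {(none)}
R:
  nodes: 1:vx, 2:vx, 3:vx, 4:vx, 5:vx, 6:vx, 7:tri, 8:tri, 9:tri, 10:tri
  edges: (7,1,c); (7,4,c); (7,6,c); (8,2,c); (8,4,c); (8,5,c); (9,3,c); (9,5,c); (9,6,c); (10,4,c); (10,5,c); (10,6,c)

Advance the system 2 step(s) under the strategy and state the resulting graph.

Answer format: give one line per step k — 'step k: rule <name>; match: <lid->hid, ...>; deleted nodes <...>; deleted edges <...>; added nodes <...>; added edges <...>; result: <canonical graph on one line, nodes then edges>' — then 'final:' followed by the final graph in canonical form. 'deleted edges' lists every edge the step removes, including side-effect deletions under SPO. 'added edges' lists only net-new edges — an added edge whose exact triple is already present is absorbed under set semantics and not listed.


step 1: rule r1; match: 0->12, 1->2, 2->7, 3->9; deleted nodes 12; deleted edges (12,2,c); (12,7,c); (12,9,c); added nodes 19, 20, 21, 22, 23, 24, 25; added edges (22,2,c); (22,19,c); (22,21,c); (23,7,c); (23,19,c); (23,20,c); (24,9,c); (24,20,c); (24,21,c); (25,19,c); (25,20,c); (25,21,c); result: nodes: 1:vx, 2:vx, 5:vx, 7:vx, 9:vx, 11:vx, 14:tri, 18:tri, 19:vx, 20:vx, 21:vx, 22:tri, 23:tri, 24:tri, 25:tri edges: (14,5,c); (14,7,c); (14,11,c); (18,2,c); (18,5,c); (18,7,c); (22,2,c); (22,19,c); (22,21,c); (23,7,c); (23,19,c); (23,20,c); (24,9,c); (24,20,c); (24,21,c); (25,19,c); (25,20,c); (25,21,c)
step 2: rule r1; match: 0->14, 1->5, 2->7, 3->11; deleted nodes 14; deleted edges (14,5,c); (14,7,c); (14,11,c); added nodes 26, 27, 28, 29, 30, 31, 32; added edges (29,5,c); (29,26,c); (29,28,c); (30,7,c); (30,26,c); (30,27,c); (31,11,c); (31,27,c); (31,28,c); (32,26,c); (32,27,c); (32,28,c); result: nodes: 1:vx, 2:vx, 5:vx, 7:vx, 9:vx, 11:vx, 18:tri, 19:vx, 20:vx, 21:vx, 22:tri, 23:tri, 24:tri, 25:tri, 26:vx, 27:vx, 28:vx, 29:tri, 30:tri, 31:tri, 32:tri edges: (18,2,c); (18,5,c); (18,7,c); (22,2,c); (22,19,c); (22,21,c); (23,7,c); (23,19,c); (23,20,c); (24,9,c); (24,20,c); (24,21,c); (25,19,c); (25,20,c); (25,21,c); (29,5,c); (29,26,c); (29,28,c); (30,7,c); (30,26,c); (30,27,c); (31,11,c); (31,27,c); (31,28,c); (32,26,c); (32,27,c); (32,28,c)
final:
nodes: 1:vx, 2:vx, 5:vx, 7:vx, 9:vx, 11:vx, 18:tri, 19:vx, 20:vx, 21:vx, 22:tri, 23:tri, 24:tri, 25:tri, 26:vx, 27:vx, 28:vx, 29:tri, 30:tri, 31:tri, 32:tri
edges: (18,2,c); (18,5,c); (18,7,c); (22,2,c); (22,19,c); (22,21,c); (23,7,c); (23,19,c); (23,20,c); (24,9,c); (24,20,c); (24,21,c); (25,19,c); (25,20,c); (25,21,c); (29,5,c); (29,26,c); (29,28,c); (30,7,c); (30,26,c); (30,27,c); (31,11,c); (31,27,c); (31,28,c); (32,26,c); (32,27,c); (32,28,c)


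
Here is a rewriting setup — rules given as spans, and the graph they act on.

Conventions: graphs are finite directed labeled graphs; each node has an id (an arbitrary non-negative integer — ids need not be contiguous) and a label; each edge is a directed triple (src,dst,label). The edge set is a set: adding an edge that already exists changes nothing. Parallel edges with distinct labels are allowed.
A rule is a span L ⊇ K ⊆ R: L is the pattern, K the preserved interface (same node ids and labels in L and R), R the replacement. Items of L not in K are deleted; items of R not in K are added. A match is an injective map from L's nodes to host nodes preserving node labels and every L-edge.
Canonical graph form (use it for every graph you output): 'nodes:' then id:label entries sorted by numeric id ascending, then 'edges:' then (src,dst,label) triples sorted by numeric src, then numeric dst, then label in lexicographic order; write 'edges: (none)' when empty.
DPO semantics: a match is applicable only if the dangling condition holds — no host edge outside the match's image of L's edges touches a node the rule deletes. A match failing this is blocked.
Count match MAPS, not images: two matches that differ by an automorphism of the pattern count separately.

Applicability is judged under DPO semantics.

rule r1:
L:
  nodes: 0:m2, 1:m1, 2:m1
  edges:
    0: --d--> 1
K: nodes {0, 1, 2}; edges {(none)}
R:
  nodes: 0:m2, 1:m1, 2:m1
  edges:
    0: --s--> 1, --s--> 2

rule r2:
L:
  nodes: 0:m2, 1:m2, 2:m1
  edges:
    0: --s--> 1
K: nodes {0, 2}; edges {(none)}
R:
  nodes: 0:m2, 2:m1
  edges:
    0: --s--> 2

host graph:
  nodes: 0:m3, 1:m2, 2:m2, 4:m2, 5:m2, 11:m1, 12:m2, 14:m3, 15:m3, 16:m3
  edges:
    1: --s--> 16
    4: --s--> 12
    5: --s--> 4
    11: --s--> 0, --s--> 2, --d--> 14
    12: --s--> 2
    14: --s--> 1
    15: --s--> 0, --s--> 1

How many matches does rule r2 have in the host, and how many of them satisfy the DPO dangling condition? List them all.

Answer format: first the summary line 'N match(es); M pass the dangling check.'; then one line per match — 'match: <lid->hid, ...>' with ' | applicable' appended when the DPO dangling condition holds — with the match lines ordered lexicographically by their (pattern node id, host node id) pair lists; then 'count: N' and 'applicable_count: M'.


3 match(es); 0 pass the dangling check.
match: 0->4, 1->12, 2->11
match: 0->5, 1->4, 2->11
match: 0->12, 1->2, 2->11
count: 3
applicable_count: 0


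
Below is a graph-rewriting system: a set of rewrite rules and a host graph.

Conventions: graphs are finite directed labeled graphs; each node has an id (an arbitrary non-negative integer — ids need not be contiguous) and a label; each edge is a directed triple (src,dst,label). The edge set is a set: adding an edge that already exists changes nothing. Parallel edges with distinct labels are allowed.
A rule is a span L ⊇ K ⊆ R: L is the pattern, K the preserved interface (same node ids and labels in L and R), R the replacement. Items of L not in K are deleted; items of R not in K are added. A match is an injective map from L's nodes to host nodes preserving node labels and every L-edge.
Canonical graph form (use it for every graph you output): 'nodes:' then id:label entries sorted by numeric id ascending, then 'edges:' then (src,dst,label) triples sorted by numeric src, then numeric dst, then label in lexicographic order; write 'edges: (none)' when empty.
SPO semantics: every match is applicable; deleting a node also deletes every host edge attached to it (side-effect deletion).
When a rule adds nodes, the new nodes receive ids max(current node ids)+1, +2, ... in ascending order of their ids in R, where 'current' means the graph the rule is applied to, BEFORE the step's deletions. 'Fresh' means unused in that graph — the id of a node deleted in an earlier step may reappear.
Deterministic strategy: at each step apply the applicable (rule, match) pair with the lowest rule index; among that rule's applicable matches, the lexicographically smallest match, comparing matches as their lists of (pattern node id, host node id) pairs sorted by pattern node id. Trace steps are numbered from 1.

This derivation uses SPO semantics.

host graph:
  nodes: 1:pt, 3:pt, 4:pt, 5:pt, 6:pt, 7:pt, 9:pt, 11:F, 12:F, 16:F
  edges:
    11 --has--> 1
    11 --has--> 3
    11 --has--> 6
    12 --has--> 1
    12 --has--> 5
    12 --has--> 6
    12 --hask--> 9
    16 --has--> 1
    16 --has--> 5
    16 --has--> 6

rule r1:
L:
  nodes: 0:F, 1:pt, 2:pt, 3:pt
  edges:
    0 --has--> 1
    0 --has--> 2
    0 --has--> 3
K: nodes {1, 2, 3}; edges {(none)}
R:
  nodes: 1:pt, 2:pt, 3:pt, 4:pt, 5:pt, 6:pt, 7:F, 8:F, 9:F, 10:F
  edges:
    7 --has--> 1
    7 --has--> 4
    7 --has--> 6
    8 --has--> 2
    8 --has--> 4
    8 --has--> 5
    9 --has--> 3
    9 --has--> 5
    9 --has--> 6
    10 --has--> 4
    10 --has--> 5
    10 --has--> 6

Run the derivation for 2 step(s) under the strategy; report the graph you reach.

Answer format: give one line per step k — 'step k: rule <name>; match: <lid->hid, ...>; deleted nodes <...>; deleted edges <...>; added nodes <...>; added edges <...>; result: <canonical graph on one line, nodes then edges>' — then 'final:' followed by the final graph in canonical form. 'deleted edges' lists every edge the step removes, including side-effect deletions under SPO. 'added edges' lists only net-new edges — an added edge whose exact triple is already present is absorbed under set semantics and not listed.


step 1: rule r1; match: 0->11, 1->1, 2->3, 3->6; deleted nodes 11; deleted edges (11,1,has); (11,3,has); (11,6,has); added nodes 17, 18, 19, 20, 21, 22, 23; added edges (20,1,has); (20,17,has); (20,19,has); (21,3,has); (21,17,has); (21,18,has); (22,6,has); (22,18,has); (22,19,has); (23,17,has); (23,18,has); (23,19,has); result: nodes: 1:pt, 3:pt, 4:pt, 5:pt, 6:pt, 7:pt, 9:pt, 12:F, 16:F, 17:pt, 18:pt, 19:pt, 20:F, 21:F, 22:F, 23:F edges: (12,1,has); (12,5,has); (12,6,has); (12,9,hask); (16,1,has); (16,5,has); (16,6,has); (20,1,has); (20,17,has); (20,19,has); (21,3,has); (21,17,has); (21,18,has); (22,6,has); (22,18,has); (22,19,has); (23,17,has); (23,18,has); (23,19,has)
step 2: rule r1; match: 0->12, 1->1, 2->5, 3->6; deleted nodes 12; deleted edges (12,1,has); (12,5,has); (12,6,has); (12,9,hask); added nodes 24, 25, 26, 27, 28, 29, 30; added edges (27,1,has); (27,24,has); (27,26,has); (28,5,has); (28,24,has); (28,25,has); (29,6,has); (29,25,has); (29,26,has); (30,24,has); (30,25,has); (30,26,has); result: nodes: 1:pt, 3:pt, 4:pt, 5:pt, 6:pt, 7:pt, 9:pt, 16:F, 17:pt, 18:pt, 19:pt, 20:F, 21:F, 22:F, 23:F, 24:pt, 25:pt, 26:pt, 27:F, 28:F, 29:F, 30:F edges: (16,1,has); (16,5,has); (16,6,has); (20,1,has); (20,17,has); (20,19,has); (21,3,has); (21,17,has); (21,18,has); (22,6,has); (22,18,has); (22,19,has); (23,17,has); (23,18,has); (23,19,has); (27,1,has); (27,24,has); (27,26,has); (28,5,has); (28,24,has); (28,25,has); (29,6,has); (29,25,has); (29,26,has); (30,24,has); (30,25,has); (30,26,has)
final:
nodes: 1:pt, 3:pt, 4:pt, 5:pt, 6:pt, 7:pt, 9:pt, 16:F, 17:pt, 18:pt, 19:pt, 20:F, 21:F, 22:F, 23:F, 24:pt, 25:pt, 26:pt, 27:F, 28:F, 29:F, 30:F
edges: (16,1,has); (16,5,has); (16,6,has); (20,1,has); (20,17,has); (20,19,has); (21,3,has); (21,17,has); (21,18,has); (22,6,has); (22,18,has); (22,19,has); (23,17,has); (23,18,has); (23,19,has); (27,1,has); (27,24,has); (27,26,has); (28,5,has); (28,24,has); (28,25,has); (29,6,has); (29,25,has); (29,26,has); (30,24,has); (30,25,has); (30,26,has)


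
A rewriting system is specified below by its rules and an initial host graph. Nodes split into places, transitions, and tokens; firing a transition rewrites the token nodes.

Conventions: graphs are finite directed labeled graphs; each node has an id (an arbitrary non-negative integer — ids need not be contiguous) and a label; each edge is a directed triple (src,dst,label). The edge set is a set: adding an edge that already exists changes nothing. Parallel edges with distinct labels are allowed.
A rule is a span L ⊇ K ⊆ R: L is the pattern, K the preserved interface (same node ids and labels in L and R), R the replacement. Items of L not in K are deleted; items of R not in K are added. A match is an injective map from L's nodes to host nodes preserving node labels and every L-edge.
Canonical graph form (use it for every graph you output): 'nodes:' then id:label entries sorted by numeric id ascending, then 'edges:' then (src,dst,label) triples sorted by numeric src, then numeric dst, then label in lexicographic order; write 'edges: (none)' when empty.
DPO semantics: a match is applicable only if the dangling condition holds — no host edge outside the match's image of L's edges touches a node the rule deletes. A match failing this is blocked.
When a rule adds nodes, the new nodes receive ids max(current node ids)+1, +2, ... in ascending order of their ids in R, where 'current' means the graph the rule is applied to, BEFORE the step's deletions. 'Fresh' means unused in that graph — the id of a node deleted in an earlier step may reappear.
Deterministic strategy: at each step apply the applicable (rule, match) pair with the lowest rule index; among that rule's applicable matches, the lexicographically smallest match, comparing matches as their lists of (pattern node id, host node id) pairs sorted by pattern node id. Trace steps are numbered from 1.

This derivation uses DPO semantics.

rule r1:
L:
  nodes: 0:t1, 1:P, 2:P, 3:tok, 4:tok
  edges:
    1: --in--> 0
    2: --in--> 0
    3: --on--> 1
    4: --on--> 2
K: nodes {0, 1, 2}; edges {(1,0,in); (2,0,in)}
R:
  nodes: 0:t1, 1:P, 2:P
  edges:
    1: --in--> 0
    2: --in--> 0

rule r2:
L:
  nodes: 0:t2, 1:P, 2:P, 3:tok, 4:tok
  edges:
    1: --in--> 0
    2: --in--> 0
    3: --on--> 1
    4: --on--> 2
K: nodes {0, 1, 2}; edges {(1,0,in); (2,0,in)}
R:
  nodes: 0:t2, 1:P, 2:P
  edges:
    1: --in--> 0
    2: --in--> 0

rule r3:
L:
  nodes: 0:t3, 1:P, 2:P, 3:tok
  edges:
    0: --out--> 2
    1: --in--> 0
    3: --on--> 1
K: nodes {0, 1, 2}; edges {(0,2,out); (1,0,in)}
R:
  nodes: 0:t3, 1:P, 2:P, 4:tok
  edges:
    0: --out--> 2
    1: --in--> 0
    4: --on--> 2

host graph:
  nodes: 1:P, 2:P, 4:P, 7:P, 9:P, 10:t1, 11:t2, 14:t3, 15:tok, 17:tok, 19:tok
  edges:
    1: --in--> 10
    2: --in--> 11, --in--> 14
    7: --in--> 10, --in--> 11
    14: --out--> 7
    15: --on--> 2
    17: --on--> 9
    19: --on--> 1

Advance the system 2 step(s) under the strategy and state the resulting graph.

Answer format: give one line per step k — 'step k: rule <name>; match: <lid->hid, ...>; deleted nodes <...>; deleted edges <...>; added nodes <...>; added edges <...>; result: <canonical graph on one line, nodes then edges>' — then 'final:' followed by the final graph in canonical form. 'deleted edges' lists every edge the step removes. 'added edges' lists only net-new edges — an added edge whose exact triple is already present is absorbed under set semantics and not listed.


step 1: rule r3; match: 0->14, 1->2, 2->7, 3->15; deleted nodes 15; deleted edges (15,2,on); added nodes 20; added edges (20,7,on); result: nodes: 1:P, 2:P, 4:P, 7:P, 9:P, 10:t1, 11:t2, 14:t3, 17:tok, 19:tok, 20:tok edges: (1,10,in); (2,11,in); (2,14,in); (7,10,in); (7,11,in); (14,7,out); (17,9,on); (19,1,on); (20,7,on)
step 2: rule r1; match: 0->10, 1->1, 2->7, 3->19, 4->20; deleted nodes 19, 20; deleted edges (19,1,on); (20,7,on); added nodes (none); added edges (none); result: nodes: 1:P, 2:P, 4:P, 7:P, 9:P, 10:t1, 11:t2, 14:t3, 17:tok edges: (1,10,in); (2,11,in); (2,14,in); (7,10,in); (7,11,in); (14,7,out); (17,9,on)
final:
nodes: 1:P, 2:P, 4:P, 7:P, 9:P, 10:t1, 11:t2, 14:t3, 17:tok
edges: (1,10,in); (2,11,in); (2,14,in); (7,10,in); (7,11,in); (14,7,out); (17,9,on)


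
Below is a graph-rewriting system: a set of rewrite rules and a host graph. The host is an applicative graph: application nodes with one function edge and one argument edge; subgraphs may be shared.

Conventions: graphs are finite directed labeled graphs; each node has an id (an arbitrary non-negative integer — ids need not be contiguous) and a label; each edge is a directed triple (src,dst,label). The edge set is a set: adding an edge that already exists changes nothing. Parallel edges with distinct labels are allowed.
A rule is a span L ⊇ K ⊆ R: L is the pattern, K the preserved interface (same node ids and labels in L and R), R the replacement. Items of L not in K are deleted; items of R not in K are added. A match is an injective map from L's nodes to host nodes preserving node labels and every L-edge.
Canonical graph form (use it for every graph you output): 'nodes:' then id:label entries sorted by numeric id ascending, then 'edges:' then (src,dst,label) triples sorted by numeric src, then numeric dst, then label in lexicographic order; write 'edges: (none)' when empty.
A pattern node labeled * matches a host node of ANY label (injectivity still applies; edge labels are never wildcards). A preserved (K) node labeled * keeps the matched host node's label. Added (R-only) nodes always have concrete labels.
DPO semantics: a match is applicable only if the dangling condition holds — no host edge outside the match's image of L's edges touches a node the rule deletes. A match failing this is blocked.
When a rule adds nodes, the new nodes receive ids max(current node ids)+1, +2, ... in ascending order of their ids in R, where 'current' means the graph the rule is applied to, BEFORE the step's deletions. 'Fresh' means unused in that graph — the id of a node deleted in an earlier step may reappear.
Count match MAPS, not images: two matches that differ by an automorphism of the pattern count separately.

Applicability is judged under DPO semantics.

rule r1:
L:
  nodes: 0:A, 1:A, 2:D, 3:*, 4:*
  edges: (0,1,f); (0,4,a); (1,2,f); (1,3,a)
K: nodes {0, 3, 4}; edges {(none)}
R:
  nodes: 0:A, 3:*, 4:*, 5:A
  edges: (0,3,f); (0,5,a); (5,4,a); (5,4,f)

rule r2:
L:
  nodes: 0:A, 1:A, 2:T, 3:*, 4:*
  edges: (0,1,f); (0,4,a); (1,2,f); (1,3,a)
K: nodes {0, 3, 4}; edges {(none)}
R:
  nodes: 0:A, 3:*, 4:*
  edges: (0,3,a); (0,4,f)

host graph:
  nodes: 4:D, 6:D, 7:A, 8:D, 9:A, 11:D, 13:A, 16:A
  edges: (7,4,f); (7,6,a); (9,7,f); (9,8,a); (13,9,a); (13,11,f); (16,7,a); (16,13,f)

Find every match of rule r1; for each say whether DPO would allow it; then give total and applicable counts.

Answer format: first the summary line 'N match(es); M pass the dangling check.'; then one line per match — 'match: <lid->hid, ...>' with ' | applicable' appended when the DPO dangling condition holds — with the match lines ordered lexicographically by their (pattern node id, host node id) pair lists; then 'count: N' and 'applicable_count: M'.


2 match(es); 1 pass the dangling check.
match: 0->9, 1->7, 2->4, 3->6, 4->8
match: 0->16, 1->13, 2->11, 3->9, 4->7 | applicable
count: 2
applicable_count: 1


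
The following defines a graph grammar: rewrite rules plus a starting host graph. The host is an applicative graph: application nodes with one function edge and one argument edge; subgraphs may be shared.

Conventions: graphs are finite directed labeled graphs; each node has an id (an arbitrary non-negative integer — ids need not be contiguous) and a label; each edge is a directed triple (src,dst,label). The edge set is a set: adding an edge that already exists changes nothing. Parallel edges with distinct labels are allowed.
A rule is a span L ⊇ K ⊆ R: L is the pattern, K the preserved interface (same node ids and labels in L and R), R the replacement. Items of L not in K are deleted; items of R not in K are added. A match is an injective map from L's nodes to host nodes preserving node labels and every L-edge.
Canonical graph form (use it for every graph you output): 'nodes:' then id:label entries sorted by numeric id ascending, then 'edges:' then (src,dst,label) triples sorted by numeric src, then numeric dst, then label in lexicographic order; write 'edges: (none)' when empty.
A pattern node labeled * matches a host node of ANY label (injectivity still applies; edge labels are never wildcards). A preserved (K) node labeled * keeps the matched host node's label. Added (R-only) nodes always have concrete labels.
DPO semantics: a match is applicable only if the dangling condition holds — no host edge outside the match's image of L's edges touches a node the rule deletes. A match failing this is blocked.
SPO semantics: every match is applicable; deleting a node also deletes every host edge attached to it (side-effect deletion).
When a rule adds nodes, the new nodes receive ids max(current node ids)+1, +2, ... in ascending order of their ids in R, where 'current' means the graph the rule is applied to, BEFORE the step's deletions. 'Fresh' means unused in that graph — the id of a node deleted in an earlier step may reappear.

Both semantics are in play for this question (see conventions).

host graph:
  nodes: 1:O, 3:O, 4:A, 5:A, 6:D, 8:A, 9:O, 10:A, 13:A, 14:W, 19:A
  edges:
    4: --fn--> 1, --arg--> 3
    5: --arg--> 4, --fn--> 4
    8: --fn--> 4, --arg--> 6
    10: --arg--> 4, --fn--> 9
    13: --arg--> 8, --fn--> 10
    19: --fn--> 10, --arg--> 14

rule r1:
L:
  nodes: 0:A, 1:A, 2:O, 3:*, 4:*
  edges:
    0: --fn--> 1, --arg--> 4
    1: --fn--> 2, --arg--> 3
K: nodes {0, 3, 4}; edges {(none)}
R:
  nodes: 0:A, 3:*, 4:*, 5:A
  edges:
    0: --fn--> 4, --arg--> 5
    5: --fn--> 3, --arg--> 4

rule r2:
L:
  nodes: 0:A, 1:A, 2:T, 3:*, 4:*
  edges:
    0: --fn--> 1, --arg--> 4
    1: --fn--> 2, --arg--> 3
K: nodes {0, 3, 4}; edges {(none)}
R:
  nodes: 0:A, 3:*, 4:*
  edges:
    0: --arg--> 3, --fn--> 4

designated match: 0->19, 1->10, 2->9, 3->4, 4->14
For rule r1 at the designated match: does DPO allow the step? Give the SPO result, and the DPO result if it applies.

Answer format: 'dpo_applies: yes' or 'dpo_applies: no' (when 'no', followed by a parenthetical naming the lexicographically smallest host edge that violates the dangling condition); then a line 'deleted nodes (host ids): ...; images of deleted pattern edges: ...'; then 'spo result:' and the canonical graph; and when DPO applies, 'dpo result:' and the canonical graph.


dpo_applies: no
(the rule deletes node 10, which keeps host edge (13,10,fn) outside the match image — the dangling condition fails, DPO blocks; SPO proceeds and side-deletes such edges)
deleted nodes (host ids): 9, 10; images of deleted pattern edges: (10,4,arg); (10,9,fn); (19,10,fn); (19,14,arg)
spo result:
nodes: 1:O, 3:O, 4:A, 5:A, 6:D, 8:A, 13:A, 14:W, 19:A, 20:A
edges: (4,1,fn); (4,3,arg); (5,4,arg); (5,4,fn); (8,4,fn); (8,6,arg); (13,8,arg); (19,14,fn); (19,20,arg); (20,4,fn); (20,14,arg)


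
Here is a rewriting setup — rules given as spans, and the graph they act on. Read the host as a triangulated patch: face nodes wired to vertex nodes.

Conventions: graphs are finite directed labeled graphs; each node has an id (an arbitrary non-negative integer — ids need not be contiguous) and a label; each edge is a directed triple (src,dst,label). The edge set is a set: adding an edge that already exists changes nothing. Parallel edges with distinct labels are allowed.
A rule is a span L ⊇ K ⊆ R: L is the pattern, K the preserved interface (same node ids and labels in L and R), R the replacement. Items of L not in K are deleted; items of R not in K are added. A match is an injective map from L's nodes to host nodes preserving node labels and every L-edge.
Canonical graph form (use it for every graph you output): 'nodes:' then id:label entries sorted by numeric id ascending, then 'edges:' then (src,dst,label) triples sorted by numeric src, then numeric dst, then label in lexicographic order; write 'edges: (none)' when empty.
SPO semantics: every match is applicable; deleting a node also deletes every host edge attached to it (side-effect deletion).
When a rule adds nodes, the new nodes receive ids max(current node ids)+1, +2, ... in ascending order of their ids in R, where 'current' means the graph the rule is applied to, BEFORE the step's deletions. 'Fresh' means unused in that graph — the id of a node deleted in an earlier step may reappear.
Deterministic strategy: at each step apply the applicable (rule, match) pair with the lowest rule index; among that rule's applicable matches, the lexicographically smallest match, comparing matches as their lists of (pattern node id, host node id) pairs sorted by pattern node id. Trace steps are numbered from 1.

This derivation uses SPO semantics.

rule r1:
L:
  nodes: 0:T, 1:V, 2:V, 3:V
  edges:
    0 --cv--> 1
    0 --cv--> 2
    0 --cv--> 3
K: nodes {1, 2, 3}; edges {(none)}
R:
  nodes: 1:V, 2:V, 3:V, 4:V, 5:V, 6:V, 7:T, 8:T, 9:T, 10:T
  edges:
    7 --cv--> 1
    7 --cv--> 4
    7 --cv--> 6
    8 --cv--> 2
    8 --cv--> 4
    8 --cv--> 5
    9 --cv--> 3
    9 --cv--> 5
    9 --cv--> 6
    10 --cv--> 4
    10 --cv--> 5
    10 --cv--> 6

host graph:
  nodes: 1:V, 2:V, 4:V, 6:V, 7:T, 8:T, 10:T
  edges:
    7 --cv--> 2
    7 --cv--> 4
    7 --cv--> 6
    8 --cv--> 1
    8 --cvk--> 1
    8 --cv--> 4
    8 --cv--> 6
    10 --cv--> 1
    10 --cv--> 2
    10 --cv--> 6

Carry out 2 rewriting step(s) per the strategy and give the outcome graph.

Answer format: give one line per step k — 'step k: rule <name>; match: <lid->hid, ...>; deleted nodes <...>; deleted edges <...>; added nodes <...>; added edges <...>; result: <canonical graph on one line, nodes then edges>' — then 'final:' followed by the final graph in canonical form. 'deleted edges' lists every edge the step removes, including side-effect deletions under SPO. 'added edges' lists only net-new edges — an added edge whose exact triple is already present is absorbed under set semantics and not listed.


step 1: rule r1; match: 0->7, 1->2, 2->4, 3->6; deleted nodes 7; deleted edges (7,2,cv); (7,4,cv); (7,6,cv); added nodes 11, 12, 13, 14, 15, 16, 17; added edges (14,2,cv); (14,11,cv); (14,13,cv); (15,4,cv); (15,11,cv); (15,12,cv); (16,6,cv); (16,12,cv); (16,13,cv); (17,11,cv); (17,12,cv); (17,13,cv); result: nodes: 1:V, 2:V, 4:V, 6:V, 8:T, 10:T, 11:V, 12:V, 13:V, 14:T, 15:T, 16:T, 17:T edges: (8,1,cv); (8,1,cvk); (8,4,cv); (8,6,cv); (10,1,cv); (10,2,cv); (10,6,cv); (14,2,cv); (14,11,cv); (14,13,cv); (15,4,cv); (15,11,cv); (15,12,cv); (16,6,cv); (16,12,cv); (16,13,cv); (17,11,cv); (17,12,cv); (17,13,cv)
step 2: rule r1; match: 0->8, 1->1, 2->4, 3->6; deleted nodes 8; deleted edges (8,1,cv); (8,1,cvk); (8,4,cv); (8,6,cv); added nodes 18, 19, 20, 21, 22, 23, 24; added edges (21,1,cv); (21,18,cv); (21,20,cv); (22,4,cv); (22,18,cv); (22,19,cv); (23,6,cv); (23,19,cv); (23,20,cv); (24,18,cv); (24,19,cv); (24,20,cv); result: nodes: 1:V, 2:V, 4:V, 6:V, 10:T, 11:V, 12:V, 13:V, 14:T, 15:T, 16:T, 17:T, 18:V, 19:V, 20:V, 21:T, 22:T, 23:T, 24:T edges: (10,1,cv); (10,2,cv); (10,6,cv); (14,2,cv); (14,11,cv); (14,13,cv); (15,4,cv); (15,11,cv); (15,12,cv); (16,6,cv); (16,12,cv); (16,13,cv); (17,11,cv); (17,12,cv); (17,13,cv); (21,1,cv); (21,18,cv); (21,20,cv); (22,4,cv); (22,18,cv); (22,19,cv); (23,6,cv); (23,19,cv); (23,20,cv); (24,18,cv); (24,19,cv); (24,20,cv)
final:
nodes: 1:V, 2:V, 4:V, 6:V, 10:T, 11:V, 12:V, 13:V, 14:T, 15:T, 16:T, 17:T, 18:V, 19:V, 20:V, 21:T, 22:T, 23:T, 24:T
edges: (10,1,cv); (10,2,cv); (10,6,cv); (14,2,cv); (14,11,cv); (14,13,cv); (15,4,cv); (15,11,cv); (15,12,cv); (16,6,cv); (16,12,cv); (16,13,cv); (17,11,cv); (17,12,cv); (17,13,cv); (21,1,cv); (21,18,cv); (21,20,cv); (22,4,cv); (22,18,cv); (22,19,cv); (23,6,cv); (23,19,cv); (23,20,cv); (24,18,cv); (24,19,cv); (24,20,cv)


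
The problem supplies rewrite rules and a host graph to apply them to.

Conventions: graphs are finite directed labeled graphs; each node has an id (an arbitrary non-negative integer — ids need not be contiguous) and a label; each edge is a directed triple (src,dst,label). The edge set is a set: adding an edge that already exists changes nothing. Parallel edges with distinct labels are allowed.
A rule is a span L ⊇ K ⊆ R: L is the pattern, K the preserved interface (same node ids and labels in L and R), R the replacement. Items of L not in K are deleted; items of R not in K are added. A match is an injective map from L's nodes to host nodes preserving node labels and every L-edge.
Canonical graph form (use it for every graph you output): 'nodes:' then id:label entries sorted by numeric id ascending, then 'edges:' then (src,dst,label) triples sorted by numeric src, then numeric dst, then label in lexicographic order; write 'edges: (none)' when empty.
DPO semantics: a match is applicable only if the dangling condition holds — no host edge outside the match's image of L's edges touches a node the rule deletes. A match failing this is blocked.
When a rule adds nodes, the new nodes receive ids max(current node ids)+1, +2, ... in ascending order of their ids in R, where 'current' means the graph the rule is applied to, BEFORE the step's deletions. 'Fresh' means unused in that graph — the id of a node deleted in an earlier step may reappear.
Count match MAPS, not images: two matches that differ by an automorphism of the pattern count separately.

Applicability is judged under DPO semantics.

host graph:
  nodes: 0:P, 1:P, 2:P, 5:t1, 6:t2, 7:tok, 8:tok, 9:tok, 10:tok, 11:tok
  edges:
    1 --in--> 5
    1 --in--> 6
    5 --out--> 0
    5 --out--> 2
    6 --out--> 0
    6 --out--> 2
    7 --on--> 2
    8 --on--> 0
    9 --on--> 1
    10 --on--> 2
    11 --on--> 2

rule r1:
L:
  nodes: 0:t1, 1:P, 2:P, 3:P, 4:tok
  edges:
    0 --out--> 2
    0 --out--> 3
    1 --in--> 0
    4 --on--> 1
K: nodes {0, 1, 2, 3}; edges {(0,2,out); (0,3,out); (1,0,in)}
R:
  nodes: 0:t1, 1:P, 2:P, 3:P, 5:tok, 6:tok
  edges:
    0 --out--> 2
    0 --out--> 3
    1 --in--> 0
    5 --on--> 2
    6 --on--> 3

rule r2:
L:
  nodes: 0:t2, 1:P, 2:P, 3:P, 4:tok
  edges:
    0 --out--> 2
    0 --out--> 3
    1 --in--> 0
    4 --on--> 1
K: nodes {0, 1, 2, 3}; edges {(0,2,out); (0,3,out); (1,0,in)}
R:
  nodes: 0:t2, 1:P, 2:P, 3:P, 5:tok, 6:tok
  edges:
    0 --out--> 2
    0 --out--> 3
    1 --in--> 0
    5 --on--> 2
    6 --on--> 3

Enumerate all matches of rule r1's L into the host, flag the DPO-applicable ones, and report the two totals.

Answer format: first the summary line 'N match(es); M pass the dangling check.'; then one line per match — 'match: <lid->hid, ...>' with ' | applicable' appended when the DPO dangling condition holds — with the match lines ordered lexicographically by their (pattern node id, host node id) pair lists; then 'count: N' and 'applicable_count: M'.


2 match(es); 2 pass the dangling check.
match: 0->5, 1->1, 2->0, 3->2, 4->9 | applicable
match: 0->5, 1->1, 2->2, 3->0, 4->9 | applicable
count: 2
applicable_count: 2


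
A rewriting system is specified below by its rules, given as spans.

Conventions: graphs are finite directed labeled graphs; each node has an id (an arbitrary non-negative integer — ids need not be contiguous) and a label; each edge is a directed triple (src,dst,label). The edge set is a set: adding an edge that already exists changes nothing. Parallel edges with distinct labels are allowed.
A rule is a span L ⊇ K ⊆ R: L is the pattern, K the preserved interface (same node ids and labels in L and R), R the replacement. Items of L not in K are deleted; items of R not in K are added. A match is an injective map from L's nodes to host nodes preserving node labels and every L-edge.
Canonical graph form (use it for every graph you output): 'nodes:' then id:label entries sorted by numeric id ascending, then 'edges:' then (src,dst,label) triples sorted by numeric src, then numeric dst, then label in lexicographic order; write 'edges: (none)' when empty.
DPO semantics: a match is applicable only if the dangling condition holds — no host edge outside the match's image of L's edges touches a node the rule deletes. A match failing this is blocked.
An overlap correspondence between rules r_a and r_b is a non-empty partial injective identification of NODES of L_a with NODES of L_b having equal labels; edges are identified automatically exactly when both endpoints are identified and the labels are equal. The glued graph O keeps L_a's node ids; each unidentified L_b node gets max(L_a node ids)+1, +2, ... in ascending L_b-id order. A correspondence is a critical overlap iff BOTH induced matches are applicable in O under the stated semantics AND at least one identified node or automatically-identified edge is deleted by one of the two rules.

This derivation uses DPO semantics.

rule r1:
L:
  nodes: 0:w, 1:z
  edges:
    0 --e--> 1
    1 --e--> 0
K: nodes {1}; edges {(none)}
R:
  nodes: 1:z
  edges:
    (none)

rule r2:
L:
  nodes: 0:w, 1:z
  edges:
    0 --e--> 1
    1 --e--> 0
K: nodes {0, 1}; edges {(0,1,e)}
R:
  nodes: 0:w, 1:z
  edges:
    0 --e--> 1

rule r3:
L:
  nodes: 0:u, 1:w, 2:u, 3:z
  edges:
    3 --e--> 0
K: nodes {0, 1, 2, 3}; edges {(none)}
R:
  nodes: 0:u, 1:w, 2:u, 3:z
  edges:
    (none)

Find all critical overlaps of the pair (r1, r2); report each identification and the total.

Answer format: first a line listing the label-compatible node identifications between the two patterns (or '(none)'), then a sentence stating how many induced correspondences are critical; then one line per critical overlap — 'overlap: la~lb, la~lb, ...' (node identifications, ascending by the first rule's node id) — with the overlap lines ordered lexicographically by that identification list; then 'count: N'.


label-compatible node identifications between L(r1) and L(r2): 0~0, 1~1
1 of the induced correspondences is a critical overlap of r1 and r2.
overlap: 0~0, 1~1
count: 1


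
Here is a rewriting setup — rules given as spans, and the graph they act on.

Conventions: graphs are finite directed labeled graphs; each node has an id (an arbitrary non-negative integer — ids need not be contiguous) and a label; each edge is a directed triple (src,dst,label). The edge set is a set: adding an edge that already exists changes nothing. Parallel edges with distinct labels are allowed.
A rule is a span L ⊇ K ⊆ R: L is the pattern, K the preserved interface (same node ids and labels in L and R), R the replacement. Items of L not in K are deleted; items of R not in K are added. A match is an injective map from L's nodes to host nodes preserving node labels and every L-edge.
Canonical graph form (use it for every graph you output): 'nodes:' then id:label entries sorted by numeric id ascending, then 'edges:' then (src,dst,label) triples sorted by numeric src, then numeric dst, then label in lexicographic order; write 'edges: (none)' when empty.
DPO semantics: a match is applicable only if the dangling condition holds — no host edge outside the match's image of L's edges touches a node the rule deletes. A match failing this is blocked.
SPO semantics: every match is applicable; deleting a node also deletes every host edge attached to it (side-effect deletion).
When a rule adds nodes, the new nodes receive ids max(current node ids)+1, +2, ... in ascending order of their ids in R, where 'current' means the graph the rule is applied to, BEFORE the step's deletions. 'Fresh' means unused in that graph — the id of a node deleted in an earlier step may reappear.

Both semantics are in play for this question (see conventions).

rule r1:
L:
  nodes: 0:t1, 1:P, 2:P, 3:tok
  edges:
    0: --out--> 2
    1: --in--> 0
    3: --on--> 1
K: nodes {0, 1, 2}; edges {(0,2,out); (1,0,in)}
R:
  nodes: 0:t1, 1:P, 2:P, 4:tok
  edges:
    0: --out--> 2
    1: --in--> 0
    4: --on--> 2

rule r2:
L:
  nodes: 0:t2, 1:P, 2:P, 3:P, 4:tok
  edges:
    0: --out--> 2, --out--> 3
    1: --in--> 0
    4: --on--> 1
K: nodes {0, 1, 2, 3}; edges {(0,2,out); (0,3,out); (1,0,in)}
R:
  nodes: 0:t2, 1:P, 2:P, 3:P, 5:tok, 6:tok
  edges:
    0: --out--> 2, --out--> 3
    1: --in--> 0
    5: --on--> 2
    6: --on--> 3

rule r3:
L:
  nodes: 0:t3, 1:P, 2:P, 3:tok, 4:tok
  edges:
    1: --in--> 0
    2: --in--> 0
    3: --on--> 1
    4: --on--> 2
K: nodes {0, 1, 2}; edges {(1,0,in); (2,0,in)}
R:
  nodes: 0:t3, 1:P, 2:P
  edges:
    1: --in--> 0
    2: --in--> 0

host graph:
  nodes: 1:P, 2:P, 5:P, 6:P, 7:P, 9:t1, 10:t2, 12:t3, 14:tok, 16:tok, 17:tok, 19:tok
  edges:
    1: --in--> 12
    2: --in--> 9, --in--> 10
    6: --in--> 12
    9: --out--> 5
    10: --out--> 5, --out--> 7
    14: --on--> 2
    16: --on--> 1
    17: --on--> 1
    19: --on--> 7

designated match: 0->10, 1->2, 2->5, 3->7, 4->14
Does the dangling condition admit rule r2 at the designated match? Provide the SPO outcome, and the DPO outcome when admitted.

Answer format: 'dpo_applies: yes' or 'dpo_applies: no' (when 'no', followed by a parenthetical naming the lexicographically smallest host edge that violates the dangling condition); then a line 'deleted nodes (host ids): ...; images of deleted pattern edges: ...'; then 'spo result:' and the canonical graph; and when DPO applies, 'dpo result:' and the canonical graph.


dpo_applies: yes
deleted nodes (host ids): 14; images of deleted pattern edges: (14,2,on)
spo result:
nodes: 1:P, 2:P, 5:P, 6:P, 7:P, 9:t1, 10:t2, 12:t3, 16:tok, 17:tok, 19:tok, 20:tok, 21:tok
edges: (1,12,in); (2,9,in); (2,10,in); (6,12,in); (9,5,out); (10,5,out); (10,7,out); (16,1,on); (17,1,on); (19,7,on); (20,5,on); (21,7,on)
dpo result:
nodes: 1:P, 2:P, 5:P, 6:P, 7:P, 9:t1, 10:t2, 12:t3, 16:tok, 17:tok, 19:tok, 20:tok, 21:tok
edges: (1,12,in); (2,9,in); (2,10,in); (6,12,in); (9,5,out); (10,5,out); (10,7,out); (16,1,on); (17,1,on); (19,7,on); (20,5,on); (21,7,on)
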